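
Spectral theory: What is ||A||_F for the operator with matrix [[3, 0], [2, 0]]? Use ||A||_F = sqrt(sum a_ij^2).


||A||_F^2 = sum a_ij^2
= 3^2 + 0^2 + 2^2 + 0^2
= 9 + 0 + 4 + 0 = 13
||A||_F = sqrt(13) = 3.6056

3.6056


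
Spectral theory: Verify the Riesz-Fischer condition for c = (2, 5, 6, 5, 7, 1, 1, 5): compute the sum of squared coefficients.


sum |c_n|^2 = 2^2 + 5^2 + 6^2 + 5^2 + 7^2 + 1^2 + 1^2 + 5^2
= 4 + 25 + 36 + 25 + 49 + 1 + 1 + 25
= 166

166


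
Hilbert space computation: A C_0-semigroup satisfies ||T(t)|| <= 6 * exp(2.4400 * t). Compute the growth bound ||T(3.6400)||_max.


||T(3.6400)|| <= 6 * exp(2.4400 * 3.6400)
= 6 * exp(8.8816)
= 6 * 7198.2988
= 43189.7928

43189.7928


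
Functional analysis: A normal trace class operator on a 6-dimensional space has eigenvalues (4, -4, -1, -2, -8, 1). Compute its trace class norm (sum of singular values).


For a normal operator, singular values equal |eigenvalues|.
Trace norm = sum |lambda_i| = 4 + 4 + 1 + 2 + 8 + 1
= 20

20


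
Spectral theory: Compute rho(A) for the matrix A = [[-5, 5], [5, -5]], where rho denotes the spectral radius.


For a 2x2 matrix, eigenvalues satisfy lambda^2 - (trace)*lambda + det = 0
trace = -5 + -5 = -10
det = -5*-5 - 5*5 = 0
discriminant = (-10)^2 - 4*(0) = 100
spectral radius = max |eigenvalue| = 10.0000

10.0000


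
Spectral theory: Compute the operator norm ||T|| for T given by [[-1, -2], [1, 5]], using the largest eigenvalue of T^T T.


A^T A = [[2, 7], [7, 29]]
trace(A^T A) = 31, det(A^T A) = 9
discriminant = 31^2 - 4*9 = 925
Largest eigenvalue of A^T A = (trace + sqrt(disc))/2 = 30.7069
||T|| = sqrt(30.7069) = 5.5414

5.5414


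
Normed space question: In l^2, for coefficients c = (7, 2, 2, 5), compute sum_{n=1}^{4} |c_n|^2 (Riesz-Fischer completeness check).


sum |c_n|^2 = 7^2 + 2^2 + 2^2 + 5^2
= 49 + 4 + 4 + 25
= 82

82


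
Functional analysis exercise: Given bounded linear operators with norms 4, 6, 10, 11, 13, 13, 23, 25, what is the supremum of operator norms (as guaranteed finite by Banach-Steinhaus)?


By the Uniform Boundedness Principle, the supremum of norms is finite.
sup_k ||T_k|| = max(4, 6, 10, 11, 13, 13, 23, 25) = 25

25


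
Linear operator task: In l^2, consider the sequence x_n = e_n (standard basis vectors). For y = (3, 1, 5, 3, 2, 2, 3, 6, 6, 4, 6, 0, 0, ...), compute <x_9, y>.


x_9 = e_9 is the standard basis vector with 1 in position 9.
<x_9, y> = y_9 = 6
As n -> infinity, <x_n, y> -> 0, confirming weak convergence of (x_n) to 0.

6


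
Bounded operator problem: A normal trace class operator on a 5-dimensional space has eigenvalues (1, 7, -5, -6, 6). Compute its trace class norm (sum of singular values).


For a normal operator, singular values equal |eigenvalues|.
Trace norm = sum |lambda_i| = 1 + 7 + 5 + 6 + 6
= 25

25


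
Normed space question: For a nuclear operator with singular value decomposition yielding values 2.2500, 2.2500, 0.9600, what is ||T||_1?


The nuclear norm is the sum of all singular values.
||T||_1 = 2.2500 + 2.2500 + 0.9600
= 5.4600

5.4600


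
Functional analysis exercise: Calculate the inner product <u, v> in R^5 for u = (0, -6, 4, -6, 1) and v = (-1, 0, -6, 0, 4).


Computing the standard inner product <u, v> = sum u_i * v_i
= 0*-1 + -6*0 + 4*-6 + -6*0 + 1*4
= 0 + 0 + -24 + 0 + 4
= -20

-20


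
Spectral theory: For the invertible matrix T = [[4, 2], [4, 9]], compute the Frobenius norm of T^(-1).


det(T) = 4*9 - 2*4 = 28
T^(-1) = (1/28) * [[9, -2], [-4, 4]] = [[0.3214, -0.0714], [-0.1429, 0.1429]]
||T^(-1)||_F^2 = 0.3214^2 + (-0.0714)^2 + (-0.1429)^2 + 0.1429^2 = 0.1492
||T^(-1)||_F = sqrt(0.1492) = 0.3863

0.3863


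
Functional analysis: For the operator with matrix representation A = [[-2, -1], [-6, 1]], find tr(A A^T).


trace(A * A^T) = sum of squares of all entries
= (-2)^2 + (-1)^2 + (-6)^2 + 1^2
= 4 + 1 + 36 + 1
= 42

42


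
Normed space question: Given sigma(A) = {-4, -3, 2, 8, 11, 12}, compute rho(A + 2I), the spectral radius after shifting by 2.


Spectrum of A + 2I = {-2, -1, 4, 10, 13, 14}
Spectral radius = max |lambda| over the shifted spectrum
= max(2, 1, 4, 10, 13, 14) = 14

14


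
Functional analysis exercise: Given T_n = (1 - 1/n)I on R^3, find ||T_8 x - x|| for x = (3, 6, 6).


T_8 x - x = (1 - 1/8)x - x = -x/8
||x|| = sqrt(81) = 9.0000
||T_8 x - x|| = ||x||/8 = 9.0000/8 = 1.1250

1.1250


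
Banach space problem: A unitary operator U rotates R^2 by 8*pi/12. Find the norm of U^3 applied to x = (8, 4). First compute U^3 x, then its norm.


U is a rotation by theta = 8*pi/12
U^3 = rotation by 3*theta = 24*pi/12 = 0*pi/12 (mod 2*pi)
cos(0*pi/12) = 1.0000, sin(0*pi/12) = 0.0000
U^3 x = (1.0000 * 8 - 0.0000 * 4, 0.0000 * 8 + 1.0000 * 4)
= (8.0000, 4.0000)
||U^3 x|| = sqrt(8.0000^2 + 4.0000^2) = sqrt(80.0000) = 8.9443

8.9443


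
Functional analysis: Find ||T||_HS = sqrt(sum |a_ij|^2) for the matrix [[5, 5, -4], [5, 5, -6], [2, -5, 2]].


The Hilbert-Schmidt norm is sqrt(sum of squares of all entries).
Sum of squares = 5^2 + 5^2 + (-4)^2 + 5^2 + 5^2 + (-6)^2 + 2^2 + (-5)^2 + 2^2
= 25 + 25 + 16 + 25 + 25 + 36 + 4 + 25 + 4 = 185
||T||_HS = sqrt(185) = 13.6015

13.6015


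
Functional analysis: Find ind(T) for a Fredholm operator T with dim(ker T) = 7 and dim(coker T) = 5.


The Fredholm index is defined as ind(T) = dim(ker T) - dim(coker T)
= 7 - 5
= 2

2


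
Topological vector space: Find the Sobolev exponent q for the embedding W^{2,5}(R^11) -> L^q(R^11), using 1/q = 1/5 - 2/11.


Using the Sobolev embedding formula: 1/q = 1/p - k/n
1/q = 1/5 - 2/11 = 1/55
q = 1/(1/55) = 55

55.0000


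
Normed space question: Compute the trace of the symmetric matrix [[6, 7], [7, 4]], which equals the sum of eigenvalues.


For a self-adjoint (symmetric) matrix, the eigenvalues are real.
The sum of eigenvalues equals the trace of the matrix.
trace = 6 + 4 = 10

10


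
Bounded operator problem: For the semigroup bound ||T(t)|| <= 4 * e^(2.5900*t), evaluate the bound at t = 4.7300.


||T(4.7300)|| <= 4 * exp(2.5900 * 4.7300)
= 4 * exp(12.2507)
= 4 * 209127.6270
= 836510.5079

836510.5079


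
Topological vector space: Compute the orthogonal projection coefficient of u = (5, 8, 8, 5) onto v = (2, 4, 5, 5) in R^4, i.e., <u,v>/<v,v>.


Computing <u,v> = 5*2 + 8*4 + 8*5 + 5*5 = 107
Computing <v,v> = 2^2 + 4^2 + 5^2 + 5^2 = 70
Projection coefficient = 107/70 = 1.5286

1.5286


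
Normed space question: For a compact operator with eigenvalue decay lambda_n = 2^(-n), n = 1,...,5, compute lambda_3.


The eigenvalue formula gives lambda_3 = 1/2^3
= 1/8
= 0.1250

0.1250


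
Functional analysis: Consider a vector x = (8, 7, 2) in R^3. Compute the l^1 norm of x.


The l^1 norm equals the sum of absolute values of all components.
||x||_1 = 8 + 7 + 2
= 17

17.0000


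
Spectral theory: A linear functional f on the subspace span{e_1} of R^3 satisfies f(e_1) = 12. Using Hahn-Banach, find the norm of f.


The norm of f is given by ||f|| = sup_{||x||=1} |f(x)|.
On span{e_1}, ||e_1|| = 1, so ||f|| = |f(e_1)| / ||e_1||
= |12| / 1 = 12.0000

12.0000


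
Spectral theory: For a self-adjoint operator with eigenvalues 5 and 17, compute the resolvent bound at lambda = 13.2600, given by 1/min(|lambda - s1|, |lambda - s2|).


dist(13.2600, {5, 17}) = min(|13.2600 - 5|, |13.2600 - 17|)
= min(8.2600, 3.7400) = 3.7400
Resolvent bound = 1/3.7400 = 0.2674

0.2674


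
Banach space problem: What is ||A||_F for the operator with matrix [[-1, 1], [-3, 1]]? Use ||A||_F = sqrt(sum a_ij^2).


||A||_F^2 = sum a_ij^2
= (-1)^2 + 1^2 + (-3)^2 + 1^2
= 1 + 1 + 9 + 1 = 12
||A||_F = sqrt(12) = 3.4641

3.4641


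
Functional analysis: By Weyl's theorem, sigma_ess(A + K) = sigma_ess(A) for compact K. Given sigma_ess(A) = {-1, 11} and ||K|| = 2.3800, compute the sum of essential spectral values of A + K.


By Weyl's theorem, the essential spectrum is invariant under compact perturbations.
sigma_ess(A + K) = sigma_ess(A) = {-1, 11}
Sum = -1 + 11 = 10

10


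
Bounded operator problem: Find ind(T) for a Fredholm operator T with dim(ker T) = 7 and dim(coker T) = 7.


The Fredholm index is defined as ind(T) = dim(ker T) - dim(coker T)
= 7 - 7
= 0

0


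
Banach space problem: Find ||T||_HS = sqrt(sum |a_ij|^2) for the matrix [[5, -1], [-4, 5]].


The Hilbert-Schmidt norm is sqrt(sum of squares of all entries).
Sum of squares = 5^2 + (-1)^2 + (-4)^2 + 5^2
= 25 + 1 + 16 + 25 = 67
||T||_HS = sqrt(67) = 8.1854

8.1854


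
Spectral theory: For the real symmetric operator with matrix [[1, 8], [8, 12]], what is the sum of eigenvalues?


For a self-adjoint (symmetric) matrix, the eigenvalues are real.
The sum of eigenvalues equals the trace of the matrix.
trace = 1 + 12 = 13

13


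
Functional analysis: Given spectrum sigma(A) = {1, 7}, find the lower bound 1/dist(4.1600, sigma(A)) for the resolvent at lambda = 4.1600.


dist(4.1600, {1, 7}) = min(|4.1600 - 1|, |4.1600 - 7|)
= min(3.1600, 2.8400) = 2.8400
Resolvent bound = 1/2.8400 = 0.3521

0.3521


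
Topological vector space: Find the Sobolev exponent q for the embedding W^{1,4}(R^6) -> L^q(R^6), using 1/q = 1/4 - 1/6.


Using the Sobolev embedding formula: 1/q = 1/p - k/n
1/q = 1/4 - 1/6 = 1/12
q = 1/(1/12) = 12

12.0000


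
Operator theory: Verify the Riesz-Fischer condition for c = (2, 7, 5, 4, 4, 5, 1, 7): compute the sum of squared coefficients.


sum |c_n|^2 = 2^2 + 7^2 + 5^2 + 4^2 + 4^2 + 5^2 + 1^2 + 7^2
= 4 + 49 + 25 + 16 + 16 + 25 + 1 + 49
= 185

185


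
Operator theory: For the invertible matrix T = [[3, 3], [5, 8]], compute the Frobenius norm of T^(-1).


det(T) = 3*8 - 3*5 = 9
T^(-1) = (1/9) * [[8, -3], [-5, 3]] = [[0.8889, -0.3333], [-0.5556, 0.3333]]
||T^(-1)||_F^2 = 0.8889^2 + (-0.3333)^2 + (-0.5556)^2 + 0.3333^2 = 1.3210
||T^(-1)||_F = sqrt(1.3210) = 1.1493

1.1493


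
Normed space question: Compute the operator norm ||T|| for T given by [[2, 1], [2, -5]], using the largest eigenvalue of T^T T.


A^T A = [[8, -8], [-8, 26]]
trace(A^T A) = 34, det(A^T A) = 144
discriminant = 34^2 - 4*144 = 580
Largest eigenvalue of A^T A = (trace + sqrt(disc))/2 = 29.0416
||T|| = sqrt(29.0416) = 5.3890

5.3890


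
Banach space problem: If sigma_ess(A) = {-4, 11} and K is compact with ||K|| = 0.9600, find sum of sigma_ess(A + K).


By Weyl's theorem, the essential spectrum is invariant under compact perturbations.
sigma_ess(A + K) = sigma_ess(A) = {-4, 11}
Sum = -4 + 11 = 7

7


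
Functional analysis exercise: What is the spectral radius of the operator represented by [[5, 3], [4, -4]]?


For a 2x2 matrix, eigenvalues satisfy lambda^2 - (trace)*lambda + det = 0
trace = 5 + -4 = 1
det = 5*-4 - 3*4 = -32
discriminant = 1^2 - 4*(-32) = 129
spectral radius = max |eigenvalue| = 6.1789

6.1789


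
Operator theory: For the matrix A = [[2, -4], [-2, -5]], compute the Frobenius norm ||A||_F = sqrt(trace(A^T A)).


||A||_F^2 = sum a_ij^2
= 2^2 + (-4)^2 + (-2)^2 + (-5)^2
= 4 + 16 + 4 + 25 = 49
||A||_F = sqrt(49) = 7.0000

7.0000


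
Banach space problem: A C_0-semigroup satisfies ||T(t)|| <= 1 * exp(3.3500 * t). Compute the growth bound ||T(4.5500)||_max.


||T(4.5500)|| <= 1 * exp(3.3500 * 4.5500)
= 1 * exp(15.2425)
= 1 * 4.1661e+06
= 4.1661e+06

4.1661e+06


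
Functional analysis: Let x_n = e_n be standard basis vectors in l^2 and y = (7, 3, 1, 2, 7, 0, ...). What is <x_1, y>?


x_1 = e_1 is the standard basis vector with 1 in position 1.
<x_1, y> = y_1 = 7
As n -> infinity, <x_n, y> -> 0, confirming weak convergence of (x_n) to 0.

7


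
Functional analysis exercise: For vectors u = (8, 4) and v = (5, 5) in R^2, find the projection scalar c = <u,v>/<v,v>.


Computing <u,v> = 8*5 + 4*5 = 60
Computing <v,v> = 5^2 + 5^2 = 50
Projection coefficient = 60/50 = 1.2000

1.2000


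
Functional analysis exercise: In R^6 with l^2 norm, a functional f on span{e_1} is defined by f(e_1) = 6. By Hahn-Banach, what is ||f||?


The norm of f is given by ||f|| = sup_{||x||=1} |f(x)|.
On span{e_1}, ||e_1|| = 1, so ||f|| = |f(e_1)| / ||e_1||
= |6| / 1 = 6.0000

6.0000


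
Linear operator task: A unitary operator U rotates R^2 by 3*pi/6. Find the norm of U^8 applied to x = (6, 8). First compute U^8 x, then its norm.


U is a rotation by theta = 3*pi/6
U^8 = rotation by 8*theta = 24*pi/6 = 0*pi/6 (mod 2*pi)
cos(0*pi/6) = 1.0000, sin(0*pi/6) = 0.0000
U^8 x = (1.0000 * 6 - 0.0000 * 8, 0.0000 * 6 + 1.0000 * 8)
= (6.0000, 8.0000)
||U^8 x|| = sqrt(6.0000^2 + 8.0000^2) = sqrt(100.0000) = 10.0000

10.0000


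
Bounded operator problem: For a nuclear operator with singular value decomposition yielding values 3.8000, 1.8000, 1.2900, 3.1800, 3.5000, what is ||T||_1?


The nuclear norm is the sum of all singular values.
||T||_1 = 3.8000 + 1.8000 + 1.2900 + 3.1800 + 3.5000
= 13.5700

13.5700


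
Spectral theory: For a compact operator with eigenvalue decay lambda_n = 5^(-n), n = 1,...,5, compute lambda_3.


The eigenvalue formula gives lambda_3 = 1/5^3
= 1/125
= 0.0080

0.0080


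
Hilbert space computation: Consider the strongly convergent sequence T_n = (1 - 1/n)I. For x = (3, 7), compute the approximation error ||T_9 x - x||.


T_9 x - x = (1 - 1/9)x - x = -x/9
||x|| = sqrt(58) = 7.6158
||T_9 x - x|| = ||x||/9 = 7.6158/9 = 0.8462

0.8462


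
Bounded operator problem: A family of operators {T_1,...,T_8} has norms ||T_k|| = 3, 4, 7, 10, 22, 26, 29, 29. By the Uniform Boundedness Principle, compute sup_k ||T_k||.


By the Uniform Boundedness Principle, the supremum of norms is finite.
sup_k ||T_k|| = max(3, 4, 7, 10, 22, 26, 29, 29) = 29

29


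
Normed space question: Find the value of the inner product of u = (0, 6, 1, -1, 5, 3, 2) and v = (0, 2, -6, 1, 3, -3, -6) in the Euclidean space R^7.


Computing the standard inner product <u, v> = sum u_i * v_i
= 0*0 + 6*2 + 1*-6 + -1*1 + 5*3 + 3*-3 + 2*-6
= 0 + 12 + -6 + -1 + 15 + -9 + -12
= -1

-1


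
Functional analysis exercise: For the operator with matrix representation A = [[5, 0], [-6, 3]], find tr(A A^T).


trace(A * A^T) = sum of squares of all entries
= 5^2 + 0^2 + (-6)^2 + 3^2
= 25 + 0 + 36 + 9
= 70

70


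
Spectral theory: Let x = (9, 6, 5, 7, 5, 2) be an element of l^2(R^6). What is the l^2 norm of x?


The l^2 norm = (sum |x_i|^2)^(1/2)
Sum of 2th powers = 81 + 36 + 25 + 49 + 25 + 4 = 220
||x||_2 = (220)^(1/2) = 14.8324

14.8324


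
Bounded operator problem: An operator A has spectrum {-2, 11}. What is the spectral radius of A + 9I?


Spectrum of A + 9I = {7, 20}
Spectral radius = max |lambda| over the shifted spectrum
= max(7, 20) = 20

20


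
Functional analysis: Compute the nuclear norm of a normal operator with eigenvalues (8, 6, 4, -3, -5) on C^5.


For a normal operator, singular values equal |eigenvalues|.
Trace norm = sum |lambda_i| = 8 + 6 + 4 + 3 + 5
= 26

26


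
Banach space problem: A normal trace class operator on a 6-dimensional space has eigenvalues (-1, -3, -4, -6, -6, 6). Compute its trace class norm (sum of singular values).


For a normal operator, singular values equal |eigenvalues|.
Trace norm = sum |lambda_i| = 1 + 3 + 4 + 6 + 6 + 6
= 26

26


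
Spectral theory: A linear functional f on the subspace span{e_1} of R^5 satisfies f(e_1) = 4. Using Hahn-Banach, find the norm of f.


The norm of f is given by ||f|| = sup_{||x||=1} |f(x)|.
On span{e_1}, ||e_1|| = 1, so ||f|| = |f(e_1)| / ||e_1||
= |4| / 1 = 4.0000

4.0000


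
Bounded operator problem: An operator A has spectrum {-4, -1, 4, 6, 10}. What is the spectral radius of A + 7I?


Spectrum of A + 7I = {3, 6, 11, 13, 17}
Spectral radius = max |lambda| over the shifted spectrum
= max(3, 6, 11, 13, 17) = 17

17


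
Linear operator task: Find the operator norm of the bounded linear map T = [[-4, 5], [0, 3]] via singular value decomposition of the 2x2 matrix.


A^T A = [[16, -20], [-20, 34]]
trace(A^T A) = 50, det(A^T A) = 144
discriminant = 50^2 - 4*144 = 1924
Largest eigenvalue of A^T A = (trace + sqrt(disc))/2 = 46.9317
||T|| = sqrt(46.9317) = 6.8507

6.8507


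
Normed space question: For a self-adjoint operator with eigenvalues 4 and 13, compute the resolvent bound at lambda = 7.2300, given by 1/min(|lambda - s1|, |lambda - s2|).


dist(7.2300, {4, 13}) = min(|7.2300 - 4|, |7.2300 - 13|)
= min(3.2300, 5.7700) = 3.2300
Resolvent bound = 1/3.2300 = 0.3096

0.3096


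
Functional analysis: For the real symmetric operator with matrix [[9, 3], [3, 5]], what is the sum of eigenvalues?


For a self-adjoint (symmetric) matrix, the eigenvalues are real.
The sum of eigenvalues equals the trace of the matrix.
trace = 9 + 5 = 14

14


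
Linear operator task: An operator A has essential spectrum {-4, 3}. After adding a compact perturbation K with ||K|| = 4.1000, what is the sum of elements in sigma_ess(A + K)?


By Weyl's theorem, the essential spectrum is invariant under compact perturbations.
sigma_ess(A + K) = sigma_ess(A) = {-4, 3}
Sum = -4 + 3 = -1

-1


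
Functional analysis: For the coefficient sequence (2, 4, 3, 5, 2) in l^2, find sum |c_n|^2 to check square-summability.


sum |c_n|^2 = 2^2 + 4^2 + 3^2 + 5^2 + 2^2
= 4 + 16 + 9 + 25 + 4
= 58

58


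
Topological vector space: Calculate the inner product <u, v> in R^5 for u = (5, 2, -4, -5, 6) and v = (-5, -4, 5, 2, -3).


Computing the standard inner product <u, v> = sum u_i * v_i
= 5*-5 + 2*-4 + -4*5 + -5*2 + 6*-3
= -25 + -8 + -20 + -10 + -18
= -81

-81


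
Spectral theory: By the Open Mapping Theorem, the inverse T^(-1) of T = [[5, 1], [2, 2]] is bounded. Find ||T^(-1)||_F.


det(T) = 5*2 - 1*2 = 8
T^(-1) = (1/8) * [[2, -1], [-2, 5]] = [[0.2500, -0.1250], [-0.2500, 0.6250]]
||T^(-1)||_F^2 = 0.2500^2 + (-0.1250)^2 + (-0.2500)^2 + 0.6250^2 = 0.5312
||T^(-1)||_F = sqrt(0.5312) = 0.7289

0.7289


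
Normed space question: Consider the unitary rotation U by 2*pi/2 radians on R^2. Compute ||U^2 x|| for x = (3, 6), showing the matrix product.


U is a rotation by theta = 2*pi/2
U^2 = rotation by 2*theta = 4*pi/2 = 0*pi/2 (mod 2*pi)
cos(0*pi/2) = 1.0000, sin(0*pi/2) = 0.0000
U^2 x = (1.0000 * 3 - 0.0000 * 6, 0.0000 * 3 + 1.0000 * 6)
= (3.0000, 6.0000)
||U^2 x|| = sqrt(3.0000^2 + 6.0000^2) = sqrt(45.0000) = 6.7082

6.7082


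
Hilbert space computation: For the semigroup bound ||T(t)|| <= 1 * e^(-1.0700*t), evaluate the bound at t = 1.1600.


||T(1.1600)|| <= 1 * exp(-1.0700 * 1.1600)
= 1 * exp(-1.2412)
= 1 * 0.2890
= 0.2890

0.2890


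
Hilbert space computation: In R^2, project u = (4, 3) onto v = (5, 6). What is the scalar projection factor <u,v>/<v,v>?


Computing <u,v> = 4*5 + 3*6 = 38
Computing <v,v> = 5^2 + 6^2 = 61
Projection coefficient = 38/61 = 0.6230

0.6230


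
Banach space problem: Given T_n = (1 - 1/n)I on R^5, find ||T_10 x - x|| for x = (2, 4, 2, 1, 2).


T_10 x - x = (1 - 1/10)x - x = -x/10
||x|| = sqrt(29) = 5.3852
||T_10 x - x|| = ||x||/10 = 5.3852/10 = 0.5385

0.5385


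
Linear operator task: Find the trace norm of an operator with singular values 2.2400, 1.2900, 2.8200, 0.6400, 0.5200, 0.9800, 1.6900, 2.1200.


The nuclear norm is the sum of all singular values.
||T||_1 = 2.2400 + 1.2900 + 2.8200 + 0.6400 + 0.5200 + 0.9800 + 1.6900 + 2.1200
= 12.3000

12.3000


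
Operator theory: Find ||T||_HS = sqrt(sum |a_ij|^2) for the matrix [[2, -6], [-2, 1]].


The Hilbert-Schmidt norm is sqrt(sum of squares of all entries).
Sum of squares = 2^2 + (-6)^2 + (-2)^2 + 1^2
= 4 + 36 + 4 + 1 = 45
||T||_HS = sqrt(45) = 6.7082

6.7082


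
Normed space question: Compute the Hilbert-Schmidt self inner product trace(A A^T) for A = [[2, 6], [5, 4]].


trace(A * A^T) = sum of squares of all entries
= 2^2 + 6^2 + 5^2 + 4^2
= 4 + 36 + 25 + 16
= 81

81


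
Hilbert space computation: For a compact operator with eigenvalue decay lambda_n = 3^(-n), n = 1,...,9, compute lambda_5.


The eigenvalue formula gives lambda_5 = 1/3^5
= 1/243
= 0.0041

0.0041


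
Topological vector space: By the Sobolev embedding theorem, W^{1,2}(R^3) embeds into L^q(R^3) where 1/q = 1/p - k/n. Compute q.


Using the Sobolev embedding formula: 1/q = 1/p - k/n
1/q = 1/2 - 1/3 = 1/6
q = 1/(1/6) = 6

6.0000


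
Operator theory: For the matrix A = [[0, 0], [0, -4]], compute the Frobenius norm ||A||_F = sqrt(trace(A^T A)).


||A||_F^2 = sum a_ij^2
= 0^2 + 0^2 + 0^2 + (-4)^2
= 0 + 0 + 0 + 16 = 16
||A||_F = sqrt(16) = 4.0000

4.0000


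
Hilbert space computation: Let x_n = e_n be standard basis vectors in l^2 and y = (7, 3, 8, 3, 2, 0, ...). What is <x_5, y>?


x_5 = e_5 is the standard basis vector with 1 in position 5.
<x_5, y> = y_5 = 2
As n -> infinity, <x_n, y> -> 0, confirming weak convergence of (x_n) to 0.

2


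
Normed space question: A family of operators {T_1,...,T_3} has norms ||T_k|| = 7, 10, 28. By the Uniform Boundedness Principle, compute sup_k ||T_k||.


By the Uniform Boundedness Principle, the supremum of norms is finite.
sup_k ||T_k|| = max(7, 10, 28) = 28

28


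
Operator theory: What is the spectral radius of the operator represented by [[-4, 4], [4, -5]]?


For a 2x2 matrix, eigenvalues satisfy lambda^2 - (trace)*lambda + det = 0
trace = -4 + -5 = -9
det = -4*-5 - 4*4 = 4
discriminant = (-9)^2 - 4*(4) = 65
spectral radius = max |eigenvalue| = 8.5311

8.5311


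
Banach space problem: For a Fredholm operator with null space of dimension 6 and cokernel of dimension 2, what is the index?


The Fredholm index is defined as ind(T) = dim(ker T) - dim(coker T)
= 6 - 2
= 4

4


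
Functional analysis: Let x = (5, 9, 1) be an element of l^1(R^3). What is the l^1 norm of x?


The l^1 norm equals the sum of absolute values of all components.
||x||_1 = 5 + 9 + 1
= 15

15.0000


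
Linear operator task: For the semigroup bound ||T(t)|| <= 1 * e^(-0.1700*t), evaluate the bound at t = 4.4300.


||T(4.4300)|| <= 1 * exp(-0.1700 * 4.4300)
= 1 * exp(-0.7531)
= 1 * 0.4709
= 0.4709

0.4709


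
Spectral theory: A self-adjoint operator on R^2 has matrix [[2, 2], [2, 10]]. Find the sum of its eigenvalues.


For a self-adjoint (symmetric) matrix, the eigenvalues are real.
The sum of eigenvalues equals the trace of the matrix.
trace = 2 + 10 = 12

12


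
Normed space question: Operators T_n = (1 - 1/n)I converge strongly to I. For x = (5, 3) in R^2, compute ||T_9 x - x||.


T_9 x - x = (1 - 1/9)x - x = -x/9
||x|| = sqrt(34) = 5.8310
||T_9 x - x|| = ||x||/9 = 5.8310/9 = 0.6479

0.6479


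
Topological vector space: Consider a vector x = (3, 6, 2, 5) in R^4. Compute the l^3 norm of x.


The l^3 norm = (sum |x_i|^3)^(1/3)
Sum of 3th powers = 27 + 216 + 8 + 125 = 376
||x||_3 = (376)^(1/3) = 7.2177

7.2177


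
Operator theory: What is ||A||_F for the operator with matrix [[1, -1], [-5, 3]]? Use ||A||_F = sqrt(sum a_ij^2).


||A||_F^2 = sum a_ij^2
= 1^2 + (-1)^2 + (-5)^2 + 3^2
= 1 + 1 + 25 + 9 = 36
||A||_F = sqrt(36) = 6.0000

6.0000


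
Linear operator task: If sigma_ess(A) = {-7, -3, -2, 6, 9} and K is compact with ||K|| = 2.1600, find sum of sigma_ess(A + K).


By Weyl's theorem, the essential spectrum is invariant under compact perturbations.
sigma_ess(A + K) = sigma_ess(A) = {-7, -3, -2, 6, 9}
Sum = -7 + -3 + -2 + 6 + 9 = 3

3


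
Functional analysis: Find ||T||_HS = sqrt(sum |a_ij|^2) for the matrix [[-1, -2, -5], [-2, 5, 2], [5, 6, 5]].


The Hilbert-Schmidt norm is sqrt(sum of squares of all entries).
Sum of squares = (-1)^2 + (-2)^2 + (-5)^2 + (-2)^2 + 5^2 + 2^2 + 5^2 + 6^2 + 5^2
= 1 + 4 + 25 + 4 + 25 + 4 + 25 + 36 + 25 = 149
||T||_HS = sqrt(149) = 12.2066

12.2066


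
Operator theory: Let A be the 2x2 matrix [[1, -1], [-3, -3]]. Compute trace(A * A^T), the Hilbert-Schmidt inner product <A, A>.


trace(A * A^T) = sum of squares of all entries
= 1^2 + (-1)^2 + (-3)^2 + (-3)^2
= 1 + 1 + 9 + 9
= 20

20


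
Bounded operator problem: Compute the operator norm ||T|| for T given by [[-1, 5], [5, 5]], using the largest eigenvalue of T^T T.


A^T A = [[26, 20], [20, 50]]
trace(A^T A) = 76, det(A^T A) = 900
discriminant = 76^2 - 4*900 = 2176
Largest eigenvalue of A^T A = (trace + sqrt(disc))/2 = 61.3238
||T|| = sqrt(61.3238) = 7.8310

7.8310


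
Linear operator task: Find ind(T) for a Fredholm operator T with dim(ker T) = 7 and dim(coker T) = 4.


The Fredholm index is defined as ind(T) = dim(ker T) - dim(coker T)
= 7 - 4
= 3

3


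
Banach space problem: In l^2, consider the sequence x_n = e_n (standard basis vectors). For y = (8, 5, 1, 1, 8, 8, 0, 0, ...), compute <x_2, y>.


x_2 = e_2 is the standard basis vector with 1 in position 2.
<x_2, y> = y_2 = 5
As n -> infinity, <x_n, y> -> 0, confirming weak convergence of (x_n) to 0.

5


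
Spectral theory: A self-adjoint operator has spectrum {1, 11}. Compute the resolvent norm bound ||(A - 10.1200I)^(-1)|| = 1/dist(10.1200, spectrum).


dist(10.1200, {1, 11}) = min(|10.1200 - 1|, |10.1200 - 11|)
= min(9.1200, 0.8800) = 0.8800
Resolvent bound = 1/0.8800 = 1.1364

1.1364


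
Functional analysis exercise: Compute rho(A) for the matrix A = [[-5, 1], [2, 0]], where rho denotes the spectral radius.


For a 2x2 matrix, eigenvalues satisfy lambda^2 - (trace)*lambda + det = 0
trace = -5 + 0 = -5
det = -5*0 - 1*2 = -2
discriminant = (-5)^2 - 4*(-2) = 33
spectral radius = max |eigenvalue| = 5.3723

5.3723


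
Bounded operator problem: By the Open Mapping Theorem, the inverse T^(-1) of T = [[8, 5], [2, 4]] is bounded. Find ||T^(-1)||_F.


det(T) = 8*4 - 5*2 = 22
T^(-1) = (1/22) * [[4, -5], [-2, 8]] = [[0.1818, -0.2273], [-0.0909, 0.3636]]
||T^(-1)||_F^2 = 0.1818^2 + (-0.2273)^2 + (-0.0909)^2 + 0.3636^2 = 0.2252
||T^(-1)||_F = sqrt(0.2252) = 0.4746

0.4746


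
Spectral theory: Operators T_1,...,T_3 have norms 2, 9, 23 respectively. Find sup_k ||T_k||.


By the Uniform Boundedness Principle, the supremum of norms is finite.
sup_k ||T_k|| = max(2, 9, 23) = 23

23


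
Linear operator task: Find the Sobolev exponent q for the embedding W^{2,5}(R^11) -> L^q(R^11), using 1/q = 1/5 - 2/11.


Using the Sobolev embedding formula: 1/q = 1/p - k/n
1/q = 1/5 - 2/11 = 1/55
q = 1/(1/55) = 55

55.0000


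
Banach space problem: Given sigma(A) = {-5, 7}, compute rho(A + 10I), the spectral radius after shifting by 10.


Spectrum of A + 10I = {5, 17}
Spectral radius = max |lambda| over the shifted spectrum
= max(5, 17) = 17

17


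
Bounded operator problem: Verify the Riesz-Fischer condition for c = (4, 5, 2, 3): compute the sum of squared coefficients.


sum |c_n|^2 = 4^2 + 5^2 + 2^2 + 3^2
= 16 + 25 + 4 + 9
= 54

54


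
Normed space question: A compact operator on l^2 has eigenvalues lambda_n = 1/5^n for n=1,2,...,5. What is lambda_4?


The eigenvalue formula gives lambda_4 = 1/5^4
= 1/625
= 0.0016

0.0016


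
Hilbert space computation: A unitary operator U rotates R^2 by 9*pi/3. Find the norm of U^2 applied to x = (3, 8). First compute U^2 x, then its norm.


U is a rotation by theta = 9*pi/3
U^2 = rotation by 2*theta = 18*pi/3 = 0*pi/3 (mod 2*pi)
cos(0*pi/3) = 1.0000, sin(0*pi/3) = 0.0000
U^2 x = (1.0000 * 3 - 0.0000 * 8, 0.0000 * 3 + 1.0000 * 8)
= (3.0000, 8.0000)
||U^2 x|| = sqrt(3.0000^2 + 8.0000^2) = sqrt(73.0000) = 8.5440

8.5440


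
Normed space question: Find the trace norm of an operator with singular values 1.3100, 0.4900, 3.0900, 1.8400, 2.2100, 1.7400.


The nuclear norm is the sum of all singular values.
||T||_1 = 1.3100 + 0.4900 + 3.0900 + 1.8400 + 2.2100 + 1.7400
= 10.6800

10.6800


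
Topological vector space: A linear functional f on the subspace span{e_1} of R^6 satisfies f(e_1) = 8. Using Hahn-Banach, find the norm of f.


The norm of f is given by ||f|| = sup_{||x||=1} |f(x)|.
On span{e_1}, ||e_1|| = 1, so ||f|| = |f(e_1)| / ||e_1||
= |8| / 1 = 8.0000

8.0000


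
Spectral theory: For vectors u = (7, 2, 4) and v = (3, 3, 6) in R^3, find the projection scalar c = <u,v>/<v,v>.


Computing <u,v> = 7*3 + 2*3 + 4*6 = 51
Computing <v,v> = 3^2 + 3^2 + 6^2 = 54
Projection coefficient = 51/54 = 0.9444

0.9444


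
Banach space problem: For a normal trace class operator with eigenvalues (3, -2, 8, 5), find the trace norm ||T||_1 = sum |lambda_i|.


For a normal operator, singular values equal |eigenvalues|.
Trace norm = sum |lambda_i| = 3 + 2 + 8 + 5
= 18

18


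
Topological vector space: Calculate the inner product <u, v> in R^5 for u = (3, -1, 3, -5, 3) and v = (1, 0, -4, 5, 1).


Computing the standard inner product <u, v> = sum u_i * v_i
= 3*1 + -1*0 + 3*-4 + -5*5 + 3*1
= 3 + 0 + -12 + -25 + 3
= -31

-31


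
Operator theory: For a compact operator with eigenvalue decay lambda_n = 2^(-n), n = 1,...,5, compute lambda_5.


The eigenvalue formula gives lambda_5 = 1/2^5
= 1/32
= 0.0312

0.0312


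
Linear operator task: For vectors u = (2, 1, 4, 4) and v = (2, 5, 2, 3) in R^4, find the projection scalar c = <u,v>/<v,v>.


Computing <u,v> = 2*2 + 1*5 + 4*2 + 4*3 = 29
Computing <v,v> = 2^2 + 5^2 + 2^2 + 3^2 = 42
Projection coefficient = 29/42 = 0.6905

0.6905


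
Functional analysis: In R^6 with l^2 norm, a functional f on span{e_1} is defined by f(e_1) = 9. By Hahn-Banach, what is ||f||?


The norm of f is given by ||f|| = sup_{||x||=1} |f(x)|.
On span{e_1}, ||e_1|| = 1, so ||f|| = |f(e_1)| / ||e_1||
= |9| / 1 = 9.0000

9.0000


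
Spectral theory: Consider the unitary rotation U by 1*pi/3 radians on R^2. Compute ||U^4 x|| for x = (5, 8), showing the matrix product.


U is a rotation by theta = 1*pi/3
U^4 = rotation by 4*theta = 4*pi/3
cos(4*pi/3) = -0.5000, sin(4*pi/3) = -0.8660
U^4 x = (-0.5000 * 5 - -0.8660 * 8, -0.8660 * 5 + -0.5000 * 8)
= (4.4282, -8.3301)
||U^4 x|| = sqrt(4.4282^2 + (-8.3301)^2) = sqrt(89.0000) = 9.4340

9.4340


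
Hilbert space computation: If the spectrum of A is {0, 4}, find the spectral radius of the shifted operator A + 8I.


Spectrum of A + 8I = {8, 12}
Spectral radius = max |lambda| over the shifted spectrum
= max(8, 12) = 12

12


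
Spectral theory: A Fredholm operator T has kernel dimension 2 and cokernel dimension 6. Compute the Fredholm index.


The Fredholm index is defined as ind(T) = dim(ker T) - dim(coker T)
= 2 - 6
= -4

-4


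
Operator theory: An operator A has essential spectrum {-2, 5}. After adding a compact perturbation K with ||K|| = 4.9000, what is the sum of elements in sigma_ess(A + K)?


By Weyl's theorem, the essential spectrum is invariant under compact perturbations.
sigma_ess(A + K) = sigma_ess(A) = {-2, 5}
Sum = -2 + 5 = 3

3


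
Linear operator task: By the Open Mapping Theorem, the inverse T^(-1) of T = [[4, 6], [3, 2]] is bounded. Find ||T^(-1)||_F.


det(T) = 4*2 - 6*3 = -10
T^(-1) = (1/-10) * [[2, -6], [-3, 4]] = [[-0.2000, 0.6000], [0.3000, -0.4000]]
||T^(-1)||_F^2 = (-0.2000)^2 + 0.6000^2 + 0.3000^2 + (-0.4000)^2 = 0.6500
||T^(-1)||_F = sqrt(0.6500) = 0.8062

0.8062


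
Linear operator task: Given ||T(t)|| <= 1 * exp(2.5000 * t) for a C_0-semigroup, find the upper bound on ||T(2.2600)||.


||T(2.2600)|| <= 1 * exp(2.5000 * 2.2600)
= 1 * exp(5.6500)
= 1 * 284.2915
= 284.2915

284.2915


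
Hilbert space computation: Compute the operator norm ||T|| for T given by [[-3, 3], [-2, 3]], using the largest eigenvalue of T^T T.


A^T A = [[13, -15], [-15, 18]]
trace(A^T A) = 31, det(A^T A) = 9
discriminant = 31^2 - 4*9 = 925
Largest eigenvalue of A^T A = (trace + sqrt(disc))/2 = 30.7069
||T|| = sqrt(30.7069) = 5.5414

5.5414


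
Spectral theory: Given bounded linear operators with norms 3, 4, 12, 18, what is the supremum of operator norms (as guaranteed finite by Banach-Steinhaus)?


By the Uniform Boundedness Principle, the supremum of norms is finite.
sup_k ||T_k|| = max(3, 4, 12, 18) = 18

18


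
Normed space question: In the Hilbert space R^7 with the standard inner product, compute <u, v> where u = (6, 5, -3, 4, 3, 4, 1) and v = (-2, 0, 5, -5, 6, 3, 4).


Computing the standard inner product <u, v> = sum u_i * v_i
= 6*-2 + 5*0 + -3*5 + 4*-5 + 3*6 + 4*3 + 1*4
= -12 + 0 + -15 + -20 + 18 + 12 + 4
= -13

-13


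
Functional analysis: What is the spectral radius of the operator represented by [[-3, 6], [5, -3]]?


For a 2x2 matrix, eigenvalues satisfy lambda^2 - (trace)*lambda + det = 0
trace = -3 + -3 = -6
det = -3*-3 - 6*5 = -21
discriminant = (-6)^2 - 4*(-21) = 120
spectral radius = max |eigenvalue| = 8.4772

8.4772


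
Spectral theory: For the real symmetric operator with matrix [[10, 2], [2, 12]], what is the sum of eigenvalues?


For a self-adjoint (symmetric) matrix, the eigenvalues are real.
The sum of eigenvalues equals the trace of the matrix.
trace = 10 + 12 = 22

22


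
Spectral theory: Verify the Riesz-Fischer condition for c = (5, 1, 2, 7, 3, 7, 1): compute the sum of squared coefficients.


sum |c_n|^2 = 5^2 + 1^2 + 2^2 + 7^2 + 3^2 + 7^2 + 1^2
= 25 + 1 + 4 + 49 + 9 + 49 + 1
= 138

138


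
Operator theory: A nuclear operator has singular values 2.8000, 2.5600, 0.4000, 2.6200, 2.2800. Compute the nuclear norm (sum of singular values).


The nuclear norm is the sum of all singular values.
||T||_1 = 2.8000 + 2.5600 + 0.4000 + 2.6200 + 2.2800
= 10.6600

10.6600


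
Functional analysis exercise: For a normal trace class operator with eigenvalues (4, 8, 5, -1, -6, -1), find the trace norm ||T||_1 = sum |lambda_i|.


For a normal operator, singular values equal |eigenvalues|.
Trace norm = sum |lambda_i| = 4 + 8 + 5 + 1 + 6 + 1
= 25

25


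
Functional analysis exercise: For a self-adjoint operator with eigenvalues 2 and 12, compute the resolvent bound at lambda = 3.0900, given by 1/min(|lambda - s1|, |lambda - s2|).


dist(3.0900, {2, 12}) = min(|3.0900 - 2|, |3.0900 - 12|)
= min(1.0900, 8.9100) = 1.0900
Resolvent bound = 1/1.0900 = 0.9174

0.9174


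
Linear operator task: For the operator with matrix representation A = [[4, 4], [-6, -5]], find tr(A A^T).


trace(A * A^T) = sum of squares of all entries
= 4^2 + 4^2 + (-6)^2 + (-5)^2
= 16 + 16 + 36 + 25
= 93

93


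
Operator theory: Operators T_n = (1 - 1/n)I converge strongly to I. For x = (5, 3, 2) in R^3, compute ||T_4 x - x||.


T_4 x - x = (1 - 1/4)x - x = -x/4
||x|| = sqrt(38) = 6.1644
||T_4 x - x|| = ||x||/4 = 6.1644/4 = 1.5411

1.5411


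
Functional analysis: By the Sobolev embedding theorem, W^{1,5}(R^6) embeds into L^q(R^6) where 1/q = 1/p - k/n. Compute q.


Using the Sobolev embedding formula: 1/q = 1/p - k/n
1/q = 1/5 - 1/6 = 1/30
q = 1/(1/30) = 30

30.0000


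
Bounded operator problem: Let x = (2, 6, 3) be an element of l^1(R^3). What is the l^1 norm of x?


The l^1 norm equals the sum of absolute values of all components.
||x||_1 = 2 + 6 + 3
= 11

11.0000


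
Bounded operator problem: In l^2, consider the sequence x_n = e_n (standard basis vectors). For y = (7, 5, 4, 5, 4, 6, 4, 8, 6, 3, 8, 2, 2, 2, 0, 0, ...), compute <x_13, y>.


x_13 = e_13 is the standard basis vector with 1 in position 13.
<x_13, y> = y_13 = 2
As n -> infinity, <x_n, y> -> 0, confirming weak convergence of (x_n) to 0.

2


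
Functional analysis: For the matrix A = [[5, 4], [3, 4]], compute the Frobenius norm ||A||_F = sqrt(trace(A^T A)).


||A||_F^2 = sum a_ij^2
= 5^2 + 4^2 + 3^2 + 4^2
= 25 + 16 + 9 + 16 = 66
||A||_F = sqrt(66) = 8.1240

8.1240


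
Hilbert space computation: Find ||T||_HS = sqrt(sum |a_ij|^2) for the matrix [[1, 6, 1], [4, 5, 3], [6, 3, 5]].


The Hilbert-Schmidt norm is sqrt(sum of squares of all entries).
Sum of squares = 1^2 + 6^2 + 1^2 + 4^2 + 5^2 + 3^2 + 6^2 + 3^2 + 5^2
= 1 + 36 + 1 + 16 + 25 + 9 + 36 + 9 + 25 = 158
||T||_HS = sqrt(158) = 12.5698

12.5698


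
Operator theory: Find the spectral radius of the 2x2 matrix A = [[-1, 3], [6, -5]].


For a 2x2 matrix, eigenvalues satisfy lambda^2 - (trace)*lambda + det = 0
trace = -1 + -5 = -6
det = -1*-5 - 3*6 = -13
discriminant = (-6)^2 - 4*(-13) = 88
spectral radius = max |eigenvalue| = 7.6904

7.6904


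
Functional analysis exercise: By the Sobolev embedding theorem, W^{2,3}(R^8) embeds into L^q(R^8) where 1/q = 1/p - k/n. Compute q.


Using the Sobolev embedding formula: 1/q = 1/p - k/n
1/q = 1/3 - 2/8 = 1/12
q = 1/(1/12) = 12

12.0000


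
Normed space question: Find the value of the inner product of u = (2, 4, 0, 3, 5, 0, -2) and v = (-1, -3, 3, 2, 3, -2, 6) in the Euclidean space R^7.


Computing the standard inner product <u, v> = sum u_i * v_i
= 2*-1 + 4*-3 + 0*3 + 3*2 + 5*3 + 0*-2 + -2*6
= -2 + -12 + 0 + 6 + 15 + 0 + -12
= -5

-5


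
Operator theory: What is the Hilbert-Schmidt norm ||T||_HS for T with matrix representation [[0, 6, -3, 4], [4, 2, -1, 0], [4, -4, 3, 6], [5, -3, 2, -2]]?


The Hilbert-Schmidt norm is sqrt(sum of squares of all entries).
Sum of squares = 0^2 + 6^2 + (-3)^2 + 4^2 + 4^2 + 2^2 + (-1)^2 + 0^2 + 4^2 + (-4)^2 + 3^2 + 6^2 + 5^2 + (-3)^2 + 2^2 + (-2)^2
= 0 + 36 + 9 + 16 + 16 + 4 + 1 + 0 + 16 + 16 + 9 + 36 + 25 + 9 + 4 + 4 = 201
||T||_HS = sqrt(201) = 14.1774

14.1774


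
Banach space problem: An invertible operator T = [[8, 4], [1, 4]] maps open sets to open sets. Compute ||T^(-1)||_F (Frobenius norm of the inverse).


det(T) = 8*4 - 4*1 = 28
T^(-1) = (1/28) * [[4, -4], [-1, 8]] = [[0.1429, -0.1429], [-0.0357, 0.2857]]
||T^(-1)||_F^2 = 0.1429^2 + (-0.1429)^2 + (-0.0357)^2 + 0.2857^2 = 0.1237
||T^(-1)||_F = sqrt(0.1237) = 0.3517

0.3517


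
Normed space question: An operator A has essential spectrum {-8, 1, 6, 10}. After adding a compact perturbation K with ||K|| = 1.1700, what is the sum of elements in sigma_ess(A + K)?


By Weyl's theorem, the essential spectrum is invariant under compact perturbations.
sigma_ess(A + K) = sigma_ess(A) = {-8, 1, 6, 10}
Sum = -8 + 1 + 6 + 10 = 9

9


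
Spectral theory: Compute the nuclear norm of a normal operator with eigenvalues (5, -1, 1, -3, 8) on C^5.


For a normal operator, singular values equal |eigenvalues|.
Trace norm = sum |lambda_i| = 5 + 1 + 1 + 3 + 8
= 18

18


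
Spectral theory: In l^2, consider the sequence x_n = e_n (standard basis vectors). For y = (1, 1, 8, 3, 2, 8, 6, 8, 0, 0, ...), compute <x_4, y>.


x_4 = e_4 is the standard basis vector with 1 in position 4.
<x_4, y> = y_4 = 3
As n -> infinity, <x_n, y> -> 0, confirming weak convergence of (x_n) to 0.

3


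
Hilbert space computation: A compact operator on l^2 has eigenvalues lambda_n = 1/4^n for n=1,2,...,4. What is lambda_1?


The eigenvalue formula gives lambda_1 = 1/4^1
= 1/4
= 0.2500

0.2500


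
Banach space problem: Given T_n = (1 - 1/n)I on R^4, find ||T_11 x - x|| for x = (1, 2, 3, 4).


T_11 x - x = (1 - 1/11)x - x = -x/11
||x|| = sqrt(30) = 5.4772
||T_11 x - x|| = ||x||/11 = 5.4772/11 = 0.4979

0.4979


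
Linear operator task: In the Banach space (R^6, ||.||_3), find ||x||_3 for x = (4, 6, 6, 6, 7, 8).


The l^3 norm = (sum |x_i|^3)^(1/3)
Sum of 3th powers = 64 + 216 + 216 + 216 + 343 + 512 = 1567
||x||_3 = (1567)^(1/3) = 11.6151

11.6151


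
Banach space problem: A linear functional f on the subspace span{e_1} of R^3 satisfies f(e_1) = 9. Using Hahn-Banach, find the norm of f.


The norm of f is given by ||f|| = sup_{||x||=1} |f(x)|.
On span{e_1}, ||e_1|| = 1, so ||f|| = |f(e_1)| / ||e_1||
= |9| / 1 = 9.0000

9.0000


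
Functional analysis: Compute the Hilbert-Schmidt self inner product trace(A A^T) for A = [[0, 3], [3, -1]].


trace(A * A^T) = sum of squares of all entries
= 0^2 + 3^2 + 3^2 + (-1)^2
= 0 + 9 + 9 + 1
= 19

19


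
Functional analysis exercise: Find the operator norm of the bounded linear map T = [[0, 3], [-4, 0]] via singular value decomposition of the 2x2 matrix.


A^T A = [[16, 0], [0, 9]]
trace(A^T A) = 25, det(A^T A) = 144
discriminant = 25^2 - 4*144 = 49
Largest eigenvalue of A^T A = (trace + sqrt(disc))/2 = 16.0000
||T|| = sqrt(16.0000) = 4.0000

4.0000


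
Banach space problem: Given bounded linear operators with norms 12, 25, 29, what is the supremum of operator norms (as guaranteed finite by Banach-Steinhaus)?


By the Uniform Boundedness Principle, the supremum of norms is finite.
sup_k ||T_k|| = max(12, 25, 29) = 29

29
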